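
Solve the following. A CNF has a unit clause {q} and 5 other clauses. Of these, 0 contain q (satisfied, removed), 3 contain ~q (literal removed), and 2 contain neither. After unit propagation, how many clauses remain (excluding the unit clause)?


Satisfied (removed): 0
Shortened (remain): 3
Unchanged (remain): 2
Remaining = 3 + 2 = 5

5


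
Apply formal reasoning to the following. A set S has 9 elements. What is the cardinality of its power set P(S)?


The power set of a set with n elements has 2^n elements.
|P(S)| = 2^9 = 512

512


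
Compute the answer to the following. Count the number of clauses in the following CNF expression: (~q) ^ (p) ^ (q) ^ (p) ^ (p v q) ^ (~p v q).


A CNF formula is a conjunction of clauses.
Clauses are separated by ^.
Counting the conjuncts: 6 clauses.

6


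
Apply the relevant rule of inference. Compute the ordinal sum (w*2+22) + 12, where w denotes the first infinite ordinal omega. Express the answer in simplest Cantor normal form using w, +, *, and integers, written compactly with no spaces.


Compute (w*2+22) + 12.
Ordinal + is associative but NOT commutative; for finite n>0, n + w = w but w + n stays w+n.
By associativity: (w*2+22) + 12 = w*2 + (22+12) = w*2+34.
Result = w*2+34

w*2+34


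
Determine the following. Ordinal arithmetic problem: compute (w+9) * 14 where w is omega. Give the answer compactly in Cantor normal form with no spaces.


Compute (w+9) * 14.
Ordinal * is associative and left-distributive over +, but NOT commutative; for finite n>1, n*w = w but w*n stays w*n.
(w+9) * 14 = (w+9) repeated 14 times. Each intermediate +9 is absorbed by the following w; only the last survives: w*14+9.
Result = w*14+9

w*14+9


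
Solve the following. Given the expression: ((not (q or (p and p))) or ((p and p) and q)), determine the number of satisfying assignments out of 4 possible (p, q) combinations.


Check all 4 assignments:
p=0, q=0: 1
p=0, q=1: 0
p=1, q=0: 0
p=1, q=1: 1
Count of True = 2

2


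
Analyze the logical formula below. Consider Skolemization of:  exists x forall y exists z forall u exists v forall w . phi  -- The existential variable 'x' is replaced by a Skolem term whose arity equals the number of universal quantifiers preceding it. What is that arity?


Quantifier prefix: exists x forall y exists z forall u exists v forall w
'x' is existentially quantified at position 1.
No universal quantifiers precede it.
Skolem function arity = 0 (a Skolem constant)

0


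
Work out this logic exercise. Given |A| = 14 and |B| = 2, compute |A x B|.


The Cartesian product A x B contains all ordered pairs (a, b).
|A x B| = |A| * |B| = 14 * 2 = 28

28


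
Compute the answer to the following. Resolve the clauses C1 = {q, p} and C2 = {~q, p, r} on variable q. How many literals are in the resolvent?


Remove q from C1 and ~q from C2.
C1 remainder: {p}
C2 remainder: {p, r}
Union (resolvent): {p, r}
Resolvent has 2 literal(s).

2


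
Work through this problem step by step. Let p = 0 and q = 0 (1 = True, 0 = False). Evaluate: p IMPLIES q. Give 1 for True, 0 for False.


p = 0, q = 0
Operation: p IMPLIES q
Evaluate: 0 IMPLIES 0 = 1

1


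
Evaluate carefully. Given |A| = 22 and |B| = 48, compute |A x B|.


The Cartesian product A x B contains all ordered pairs (a, b).
|A x B| = |A| * |B| = 22 * 48 = 1056

1056


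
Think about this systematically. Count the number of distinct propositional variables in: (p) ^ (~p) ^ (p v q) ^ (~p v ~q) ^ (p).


Identify each variable that appears in the formula.
Variables found: p, q
Count = 2

2


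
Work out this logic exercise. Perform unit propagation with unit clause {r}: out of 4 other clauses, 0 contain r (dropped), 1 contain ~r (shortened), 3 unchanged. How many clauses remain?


Satisfied (removed): 0
Shortened (remain): 1
Unchanged (remain): 3
Remaining = 1 + 3 = 4

4


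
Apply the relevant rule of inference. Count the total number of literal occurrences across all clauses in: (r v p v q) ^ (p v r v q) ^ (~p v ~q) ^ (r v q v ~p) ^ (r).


Counting literals in each clause:
Clause 1: 3 literal(s)
Clause 2: 3 literal(s)
Clause 3: 2 literal(s)
Clause 4: 3 literal(s)
Clause 5: 1 literal(s)
Total = 12

12


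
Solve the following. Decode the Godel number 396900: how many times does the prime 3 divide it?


Factorize 396900 by dividing by 3 repeatedly.
Division steps: 3 divides 396900 exactly 4 time(s).
Exponent of 3 = 4

4


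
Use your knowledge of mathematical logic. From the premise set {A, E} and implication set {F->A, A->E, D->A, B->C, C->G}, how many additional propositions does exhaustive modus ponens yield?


Initial facts: {A, E}
Apply modus ponens to closure:
  (no implication fires)
Final known: {A, E}
New propositions: {(none)}
Count = 0

0


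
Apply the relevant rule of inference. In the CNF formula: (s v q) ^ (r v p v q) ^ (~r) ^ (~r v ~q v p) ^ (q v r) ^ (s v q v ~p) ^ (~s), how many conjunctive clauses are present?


A CNF formula is a conjunction of clauses.
Clauses are separated by ^.
Counting the conjuncts: 7 clauses.

7


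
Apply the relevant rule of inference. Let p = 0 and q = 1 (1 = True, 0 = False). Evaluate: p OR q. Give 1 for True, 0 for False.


p = 0, q = 1
Operation: p OR q
Evaluate: 0 OR 1 = 1

1


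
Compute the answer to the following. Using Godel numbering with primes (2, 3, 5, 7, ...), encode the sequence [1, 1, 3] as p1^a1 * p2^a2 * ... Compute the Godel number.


Encode each element as an exponent of the corresponding prime:
  2^1 = 2
  3^1 = 3
  5^3 = 125
Product = 2 * 3 * 125 = 750

750


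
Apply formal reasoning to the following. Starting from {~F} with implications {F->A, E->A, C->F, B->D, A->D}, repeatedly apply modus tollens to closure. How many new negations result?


Initial negated facts: {~F}
Apply modus tollens to closure:
  ~F and C->F  =>  ~C
Final negated: {~C, ~F}
New negations: {~C}
Count = 1

1


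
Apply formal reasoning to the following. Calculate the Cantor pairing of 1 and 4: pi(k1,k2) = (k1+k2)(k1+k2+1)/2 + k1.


k1 + k2 = 5
(k1+k2)(k1+k2+1)/2 = 5 * 6 / 2 = 15
pi = 15 + 1 = 16

16


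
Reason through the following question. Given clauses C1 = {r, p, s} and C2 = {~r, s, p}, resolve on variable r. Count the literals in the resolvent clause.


Remove r from C1 and ~r from C2.
C1 remainder: {p, s}
C2 remainder: {s, p}
Union (resolvent): {p, s}
Resolvent has 2 literal(s).

2


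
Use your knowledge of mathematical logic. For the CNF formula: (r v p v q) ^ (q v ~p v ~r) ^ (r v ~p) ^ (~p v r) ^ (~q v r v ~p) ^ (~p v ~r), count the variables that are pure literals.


Check each variable for pure literal status:
p: mixed (not pure)
q: mixed (not pure)
r: mixed (not pure)
Pure literal count = 0

0


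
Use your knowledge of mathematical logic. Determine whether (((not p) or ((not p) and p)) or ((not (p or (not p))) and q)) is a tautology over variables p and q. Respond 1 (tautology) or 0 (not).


Check all 4 assignments:
p=0, q=0: 1
p=0, q=1: 1
p=1, q=0: 0
p=1, q=1: 0
Satisfying count = 2/4.
Tautology iff count = 4: no.

0


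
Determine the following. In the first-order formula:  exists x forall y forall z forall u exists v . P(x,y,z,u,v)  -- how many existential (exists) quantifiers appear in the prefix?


Quantifier prefix: exists x forall y forall z forall u exists v
Mark each quantifier type:
  E U U U E
Universal count = 3, Existential count = 2
Asked for existential (exists) quantifiers: 2

2


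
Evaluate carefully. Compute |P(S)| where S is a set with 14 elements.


The power set of a set with n elements has 2^n elements.
|P(S)| = 2^14 = 16384

16384


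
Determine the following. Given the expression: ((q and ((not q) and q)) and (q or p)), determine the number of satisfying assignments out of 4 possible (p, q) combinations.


Check all 4 assignments:
p=0, q=0: 0
p=0, q=1: 0
p=1, q=0: 0
p=1, q=1: 0
Count of True = 0

0


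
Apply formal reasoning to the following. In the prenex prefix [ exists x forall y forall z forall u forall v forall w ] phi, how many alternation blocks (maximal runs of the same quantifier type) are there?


Quantifier-type sequence: E A A A A A  (A=forall, E=exists)
Group into maximal same-type runs:
  Ex1 | Ax5
Number of blocks = 2

2


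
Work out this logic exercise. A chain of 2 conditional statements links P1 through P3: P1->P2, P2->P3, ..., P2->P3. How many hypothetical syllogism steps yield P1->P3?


With 2 implications in a chain connecting 3 propositions:
P1->P2, P2->P3, ..., P2->P3
Steps needed = (number of implications) - 1 = 2 - 1 = 1

1


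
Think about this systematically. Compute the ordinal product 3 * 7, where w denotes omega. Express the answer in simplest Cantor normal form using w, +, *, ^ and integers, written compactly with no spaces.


Compute 3 * 7.
Ordinal * is associative and left-distributive over +, but NOT commutative; for finite n>1, n*w = w but w*n stays w*n.
Both finite; ordinal * agrees with natural *: 3 * 7 = 21.
Result = 21

21


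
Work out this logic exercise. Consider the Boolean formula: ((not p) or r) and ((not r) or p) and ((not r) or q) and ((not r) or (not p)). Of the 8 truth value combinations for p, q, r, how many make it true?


Evaluate all 8 assignments for p, q, r:
p=0, q=0, r=0: 1
p=0, q=0, r=1: 0
p=0, q=1, r=0: 1
p=0, q=1, r=1: 0
p=1, q=0, r=0: 0
p=1, q=0, r=1: 0
p=1, q=1, r=0: 0
p=1, q=1, r=1: 0
Satisfying count = 2

2


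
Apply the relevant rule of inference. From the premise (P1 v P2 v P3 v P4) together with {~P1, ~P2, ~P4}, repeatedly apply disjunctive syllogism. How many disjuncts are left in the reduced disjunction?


Original disjuncts (4): P1, P2, P3, P4
Negated (eliminate): ~P1, ~P2, ~P4
Remaining disjuncts: P3
Count = 4 - 3 = 1

1


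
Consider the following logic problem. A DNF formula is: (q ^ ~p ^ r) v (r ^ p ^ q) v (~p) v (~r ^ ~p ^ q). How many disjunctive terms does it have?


A DNF formula is a disjunction of terms (conjunctions).
Terms are separated by v.
Counting the disjuncts: 4 terms.

4


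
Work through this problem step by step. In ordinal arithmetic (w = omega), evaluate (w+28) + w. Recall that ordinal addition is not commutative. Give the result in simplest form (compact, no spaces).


Compute (w+28) + w.
Ordinal + is associative but NOT commutative; for finite n>0, n + w = w but w + n stays w+n.
(w+28) + w = w + (28+w) = w + w = w*2 (the finite tail 28 is absorbed by the right w).
Result = w*2

w*2


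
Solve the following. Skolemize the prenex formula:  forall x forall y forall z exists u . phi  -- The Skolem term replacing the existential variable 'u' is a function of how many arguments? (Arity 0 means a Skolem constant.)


Quantifier prefix: forall x forall y forall z exists u
'u' is existentially quantified at position 4.
Universal variables preceding it: x, y, z
Skolem function arity = 3

3


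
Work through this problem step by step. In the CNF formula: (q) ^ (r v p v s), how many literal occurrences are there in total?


Counting literals in each clause:
Clause 1: 1 literal(s)
Clause 2: 3 literal(s)
Total = 4

4


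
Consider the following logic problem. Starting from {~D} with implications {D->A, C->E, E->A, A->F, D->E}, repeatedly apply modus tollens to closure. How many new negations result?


Initial negated facts: {~D}
Apply modus tollens to closure:
  (no implication fires)
Final negated: {~D}
New negations: {(none)}
Count = 0

0


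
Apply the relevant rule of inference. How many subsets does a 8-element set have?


The power set of a set with n elements has 2^n elements.
|P(S)| = 2^8 = 256

256


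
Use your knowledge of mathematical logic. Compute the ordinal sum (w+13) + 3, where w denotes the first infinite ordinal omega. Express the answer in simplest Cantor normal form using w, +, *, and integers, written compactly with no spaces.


Compute (w+13) + 3.
Ordinal + is associative but NOT commutative; for finite n>0, n + w = w but w + n stays w+n.
By associativity: (w+13) + 3 = w + (13+3) = w+16.
Result = w+16

w+16


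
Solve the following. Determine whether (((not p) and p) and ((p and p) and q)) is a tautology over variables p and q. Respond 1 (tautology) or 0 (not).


Check all 4 assignments:
p=0, q=0: 0
p=0, q=1: 0
p=1, q=0: 0
p=1, q=1: 0
Satisfying count = 0/4.
Tautology iff count = 4: no.

0


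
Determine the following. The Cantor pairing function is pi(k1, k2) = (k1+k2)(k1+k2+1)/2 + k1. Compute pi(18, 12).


k1 + k2 = 30
(k1+k2)(k1+k2+1)/2 = 30 * 31 / 2 = 465
pi = 465 + 18 = 483

483


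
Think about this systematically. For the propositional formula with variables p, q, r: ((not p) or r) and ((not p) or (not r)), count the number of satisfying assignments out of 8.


Evaluate all 8 assignments for p, q, r:
p=0, q=0, r=0: 1
p=0, q=0, r=1: 1
p=0, q=1, r=0: 1
p=0, q=1, r=1: 1
p=1, q=0, r=0: 0
p=1, q=0, r=1: 0
p=1, q=1, r=0: 0
p=1, q=1, r=1: 0
Satisfying count = 4

4


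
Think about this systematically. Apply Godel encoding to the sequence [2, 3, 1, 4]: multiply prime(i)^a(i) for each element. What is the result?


Encode each element as an exponent of the corresponding prime:
  2^2 = 4
  3^3 = 27
  5^1 = 5
  7^4 = 2401
Product = 4 * 27 * 5 * 2401 = 1296540

1296540


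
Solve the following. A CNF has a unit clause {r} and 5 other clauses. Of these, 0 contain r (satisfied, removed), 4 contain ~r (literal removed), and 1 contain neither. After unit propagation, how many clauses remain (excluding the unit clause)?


Satisfied (removed): 0
Shortened (remain): 4
Unchanged (remain): 1
Remaining = 4 + 1 = 5

5


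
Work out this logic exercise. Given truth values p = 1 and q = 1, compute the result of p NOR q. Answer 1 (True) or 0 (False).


p = 1, q = 1
Operation: p NOR q
Evaluate: 1 NOR 1 = 0

0


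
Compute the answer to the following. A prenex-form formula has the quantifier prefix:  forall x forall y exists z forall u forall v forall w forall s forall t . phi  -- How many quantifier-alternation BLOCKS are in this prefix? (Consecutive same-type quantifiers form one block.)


Quantifier-type sequence: A A E A A A A A  (A=forall, E=exists)
Group into maximal same-type runs:
  Ax2 | Ex1 | Ax5
Number of blocks = 3

3


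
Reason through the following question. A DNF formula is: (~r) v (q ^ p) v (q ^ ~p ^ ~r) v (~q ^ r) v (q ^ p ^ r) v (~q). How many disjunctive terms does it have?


A DNF formula is a disjunction of terms (conjunctions).
Terms are separated by v.
Counting the disjuncts: 6 terms.

6


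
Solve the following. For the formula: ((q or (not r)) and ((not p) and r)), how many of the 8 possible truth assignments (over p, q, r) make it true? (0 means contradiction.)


Check all 8 assignments:
p=0, q=0, r=0: 0
p=0, q=0, r=1: 0
p=0, q=1, r=0: 0
p=0, q=1, r=1: 1
p=1, q=0, r=0: 0
p=1, q=0, r=1: 0
p=1, q=1, r=0: 0
p=1, q=1, r=1: 0
Count of True = 1

1


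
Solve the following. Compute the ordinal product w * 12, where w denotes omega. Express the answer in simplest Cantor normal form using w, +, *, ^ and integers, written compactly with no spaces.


Compute w * 12.
Ordinal * is associative and left-distributive over +, but NOT commutative; for finite n>1, n*w = w but w*n stays w*n.
w * 12 means 12 copies of w concatenated: w*12.
Result = w*12

w*12


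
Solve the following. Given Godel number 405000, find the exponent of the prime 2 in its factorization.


Factorize 405000 by dividing by 2 repeatedly.
Division steps: 2 divides 405000 exactly 3 time(s).
Exponent of 2 = 3

3


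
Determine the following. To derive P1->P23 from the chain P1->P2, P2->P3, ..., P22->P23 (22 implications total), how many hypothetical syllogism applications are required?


With 22 implications in a chain connecting 23 propositions:
P1->P2, P2->P3, ..., P22->P23
Steps needed = (number of implications) - 1 = 22 - 1 = 21

21


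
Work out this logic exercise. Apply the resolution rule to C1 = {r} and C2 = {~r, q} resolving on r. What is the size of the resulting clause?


Remove r from C1 and ~r from C2.
C1 remainder: {}
C2 remainder: {q}
Union (resolvent): {q}
Resolvent has 1 literal(s).

1


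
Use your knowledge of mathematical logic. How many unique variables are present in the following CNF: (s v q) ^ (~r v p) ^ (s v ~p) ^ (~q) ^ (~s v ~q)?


Identify each variable that appears in the formula.
Variables found: p, q, r, s
Count = 4

4


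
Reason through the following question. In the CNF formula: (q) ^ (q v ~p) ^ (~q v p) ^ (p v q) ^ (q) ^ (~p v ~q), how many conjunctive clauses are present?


A CNF formula is a conjunction of clauses.
Clauses are separated by ^.
Counting the conjuncts: 6 clauses.

6


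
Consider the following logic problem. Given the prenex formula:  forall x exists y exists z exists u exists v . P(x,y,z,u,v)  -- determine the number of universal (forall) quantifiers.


Quantifier prefix: forall x exists y exists z exists u exists v
Mark each quantifier type:
  U E E E E
Universal count = 1, Existential count = 4
Asked for universal (forall) quantifiers: 1

1


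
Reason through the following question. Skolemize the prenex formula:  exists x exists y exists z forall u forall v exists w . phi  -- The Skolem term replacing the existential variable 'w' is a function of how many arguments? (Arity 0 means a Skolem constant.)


Quantifier prefix: exists x exists y exists z forall u forall v exists w
'w' is existentially quantified at position 6.
Universal variables preceding it: u, v
Skolem function arity = 2

2


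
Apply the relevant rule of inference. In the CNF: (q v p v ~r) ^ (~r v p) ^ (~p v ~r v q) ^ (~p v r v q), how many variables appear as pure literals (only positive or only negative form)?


Check each variable for pure literal status:
p: mixed (not pure)
q: pure positive
r: mixed (not pure)
Pure literal count = 1

1


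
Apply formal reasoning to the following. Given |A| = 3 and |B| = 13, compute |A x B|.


The Cartesian product A x B contains all ordered pairs (a, b).
|A x B| = |A| * |B| = 3 * 13 = 39

39


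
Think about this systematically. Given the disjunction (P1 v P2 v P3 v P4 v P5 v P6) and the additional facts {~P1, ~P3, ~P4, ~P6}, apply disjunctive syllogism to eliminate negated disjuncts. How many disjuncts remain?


Original disjuncts (6): P1, P2, P3, P4, P5, P6
Negated (eliminate): ~P1, ~P3, ~P4, ~P6
Remaining disjuncts: P2, P5
Count = 6 - 4 = 2

2


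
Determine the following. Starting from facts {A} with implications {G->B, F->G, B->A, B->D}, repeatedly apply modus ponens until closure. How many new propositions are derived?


Initial facts: {A}
Apply modus ponens to closure:
  (no implication fires)
Final known: {A}
New propositions: {(none)}
Count = 0

0


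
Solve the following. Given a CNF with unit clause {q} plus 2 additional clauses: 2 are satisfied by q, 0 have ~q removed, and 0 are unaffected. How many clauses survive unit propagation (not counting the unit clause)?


Satisfied (removed): 2
Shortened (remain): 0
Unchanged (remain): 0
Remaining = 0 + 0 = 0

0


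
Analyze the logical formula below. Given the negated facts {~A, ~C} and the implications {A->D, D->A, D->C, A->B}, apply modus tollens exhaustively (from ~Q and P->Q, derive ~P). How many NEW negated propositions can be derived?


Initial negated facts: {~A, ~C}
Apply modus tollens to closure:
  ~A and D->A  =>  ~D
Final negated: {~A, ~C, ~D}
New negations: {~D}
Count = 1

1


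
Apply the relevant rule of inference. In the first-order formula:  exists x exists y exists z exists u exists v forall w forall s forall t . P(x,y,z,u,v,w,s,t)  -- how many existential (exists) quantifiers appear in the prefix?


Quantifier prefix: exists x exists y exists z exists u exists v forall w forall s forall t
Mark each quantifier type:
  E E E E E U U U
Universal count = 3, Existential count = 5
Asked for existential (exists) quantifiers: 5

5


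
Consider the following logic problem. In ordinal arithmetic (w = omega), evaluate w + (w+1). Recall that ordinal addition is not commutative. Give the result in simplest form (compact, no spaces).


Compute w + (w+1).
Ordinal + is associative but NOT commutative; for finite n>0, n + w = w but w + n stays w+n.
w + (w+1) = (w+w) + 1 = w*2+1.
Result = w*2+1

w*2+1


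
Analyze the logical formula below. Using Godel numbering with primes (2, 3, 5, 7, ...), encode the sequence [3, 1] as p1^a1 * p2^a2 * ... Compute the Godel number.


Encode each element as an exponent of the corresponding prime:
  2^3 = 8
  3^1 = 3
Product = 8 * 3 = 24

24


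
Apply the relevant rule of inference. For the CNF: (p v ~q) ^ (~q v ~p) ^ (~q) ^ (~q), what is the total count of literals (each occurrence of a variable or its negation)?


Counting literals in each clause:
Clause 1: 2 literal(s)
Clause 2: 2 literal(s)
Clause 3: 1 literal(s)
Clause 4: 1 literal(s)
Total = 6

6


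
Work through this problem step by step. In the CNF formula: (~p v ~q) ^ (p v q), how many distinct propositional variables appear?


Identify each variable that appears in the formula.
Variables found: p, q
Count = 2

2


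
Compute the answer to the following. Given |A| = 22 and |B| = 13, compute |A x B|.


The Cartesian product A x B contains all ordered pairs (a, b).
|A x B| = |A| * |B| = 22 * 13 = 286

286


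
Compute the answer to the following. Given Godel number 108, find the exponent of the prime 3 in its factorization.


Factorize 108 by dividing by 3 repeatedly.
Division steps: 3 divides 108 exactly 3 time(s).
Exponent of 3 = 3

3


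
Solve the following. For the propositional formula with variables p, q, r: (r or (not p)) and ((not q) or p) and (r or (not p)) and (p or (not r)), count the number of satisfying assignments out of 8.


Evaluate all 8 assignments for p, q, r:
p=0, q=0, r=0: 1
p=0, q=0, r=1: 0
p=0, q=1, r=0: 0
p=0, q=1, r=1: 0
p=1, q=0, r=0: 0
p=1, q=0, r=1: 1
p=1, q=1, r=0: 0
p=1, q=1, r=1: 1
Satisfying count = 3

3


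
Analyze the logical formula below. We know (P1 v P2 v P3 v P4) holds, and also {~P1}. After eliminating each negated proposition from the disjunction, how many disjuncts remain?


Original disjuncts (4): P1, P2, P3, P4
Negated (eliminate): ~P1
Remaining disjuncts: P2, P3, P4
Count = 4 - 1 = 3

3


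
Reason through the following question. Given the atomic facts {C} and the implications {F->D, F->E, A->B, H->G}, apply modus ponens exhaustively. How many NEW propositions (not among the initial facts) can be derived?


Initial facts: {C}
Apply modus ponens to closure:
  (no implication fires)
Final known: {C}
New propositions: {(none)}
Count = 0

0


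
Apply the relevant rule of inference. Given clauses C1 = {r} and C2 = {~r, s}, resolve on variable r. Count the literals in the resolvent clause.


Remove r from C1 and ~r from C2.
C1 remainder: {}
C2 remainder: {s}
Union (resolvent): {s}
Resolvent has 1 literal(s).

1


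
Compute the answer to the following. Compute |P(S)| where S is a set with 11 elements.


The power set of a set with n elements has 2^n elements.
|P(S)| = 2^11 = 2048

2048


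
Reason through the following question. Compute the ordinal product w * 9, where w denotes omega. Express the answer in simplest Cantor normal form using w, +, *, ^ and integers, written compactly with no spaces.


Compute w * 9.
Ordinal * is associative and left-distributive over +, but NOT commutative; for finite n>1, n*w = w but w*n stays w*n.
w * 9 means 9 copies of w concatenated: w*9.
Result = w*9

w*9


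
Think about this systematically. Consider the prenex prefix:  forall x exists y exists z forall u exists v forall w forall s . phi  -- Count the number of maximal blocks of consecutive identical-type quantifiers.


Quantifier-type sequence: A E E A E A A  (A=forall, E=exists)
Group into maximal same-type runs:
  Ax1 | Ex2 | Ax1 | Ex1 | Ax2
Number of blocks = 5

5


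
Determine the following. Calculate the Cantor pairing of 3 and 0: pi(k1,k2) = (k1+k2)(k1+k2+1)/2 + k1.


k1 + k2 = 3
(k1+k2)(k1+k2+1)/2 = 3 * 4 / 2 = 6
pi = 6 + 3 = 9

9


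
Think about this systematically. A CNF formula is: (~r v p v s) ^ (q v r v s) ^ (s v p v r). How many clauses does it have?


A CNF formula is a conjunction of clauses.
Clauses are separated by ^.
Counting the conjuncts: 3 clauses.

3


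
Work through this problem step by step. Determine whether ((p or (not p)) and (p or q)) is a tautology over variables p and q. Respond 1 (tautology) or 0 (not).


Check all 4 assignments:
p=0, q=0: 0
p=0, q=1: 1
p=1, q=0: 1
p=1, q=1: 1
Satisfying count = 3/4.
Tautology iff count = 4: no.

0


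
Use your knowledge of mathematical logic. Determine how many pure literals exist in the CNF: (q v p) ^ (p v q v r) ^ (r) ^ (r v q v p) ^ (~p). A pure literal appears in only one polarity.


Check each variable for pure literal status:
p: mixed (not pure)
q: pure positive
r: pure positive
Pure literal count = 2

2


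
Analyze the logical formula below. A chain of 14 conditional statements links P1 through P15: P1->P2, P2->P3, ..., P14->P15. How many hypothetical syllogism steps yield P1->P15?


With 14 implications in a chain connecting 15 propositions:
P1->P2, P2->P3, ..., P14->P15
Steps needed = (number of implications) - 1 = 14 - 1 = 13

13


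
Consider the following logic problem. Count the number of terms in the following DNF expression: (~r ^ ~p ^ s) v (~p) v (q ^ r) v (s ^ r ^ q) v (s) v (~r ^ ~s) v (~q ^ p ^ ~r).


A DNF formula is a disjunction of terms (conjunctions).
Terms are separated by v.
Counting the disjuncts: 7 terms.

7


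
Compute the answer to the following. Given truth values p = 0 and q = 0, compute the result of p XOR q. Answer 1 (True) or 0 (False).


p = 0, q = 0
Operation: p XOR q
Evaluate: 0 XOR 0 = 0

0


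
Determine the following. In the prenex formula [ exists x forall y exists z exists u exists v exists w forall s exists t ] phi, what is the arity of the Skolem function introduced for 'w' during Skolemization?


Quantifier prefix: exists x forall y exists z exists u exists v exists w forall s exists t
'w' is existentially quantified at position 6.
Universal variables preceding it: y
Skolem function arity = 1

1


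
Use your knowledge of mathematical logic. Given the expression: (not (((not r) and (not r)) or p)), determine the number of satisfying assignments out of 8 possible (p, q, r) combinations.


Check all 8 assignments:
p=0, q=0, r=0: 0
p=0, q=0, r=1: 1
p=0, q=1, r=0: 0
p=0, q=1, r=1: 1
p=1, q=0, r=0: 0
p=1, q=0, r=1: 0
p=1, q=1, r=0: 0
p=1, q=1, r=1: 0
Count of True = 2

2


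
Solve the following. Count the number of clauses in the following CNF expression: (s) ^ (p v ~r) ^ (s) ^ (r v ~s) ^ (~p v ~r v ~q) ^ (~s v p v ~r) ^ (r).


A CNF formula is a conjunction of clauses.
Clauses are separated by ^.
Counting the conjuncts: 7 clauses.

7


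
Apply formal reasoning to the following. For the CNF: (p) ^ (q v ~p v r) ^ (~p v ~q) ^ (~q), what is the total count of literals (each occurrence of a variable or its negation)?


Counting literals in each clause:
Clause 1: 1 literal(s)
Clause 2: 3 literal(s)
Clause 3: 2 literal(s)
Clause 4: 1 literal(s)
Total = 7

7


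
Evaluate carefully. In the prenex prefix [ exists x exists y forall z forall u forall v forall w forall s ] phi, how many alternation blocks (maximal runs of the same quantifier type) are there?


Quantifier-type sequence: E E A A A A A  (A=forall, E=exists)
Group into maximal same-type runs:
  Ex2 | Ax5
Number of blocks = 2

2


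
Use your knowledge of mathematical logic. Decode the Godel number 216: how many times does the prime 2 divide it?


Factorize 216 by dividing by 2 repeatedly.
Division steps: 2 divides 216 exactly 3 time(s).
Exponent of 2 = 3

3


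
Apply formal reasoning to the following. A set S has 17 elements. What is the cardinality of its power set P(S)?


The power set of a set with n elements has 2^n elements.
|P(S)| = 2^17 = 131072

131072


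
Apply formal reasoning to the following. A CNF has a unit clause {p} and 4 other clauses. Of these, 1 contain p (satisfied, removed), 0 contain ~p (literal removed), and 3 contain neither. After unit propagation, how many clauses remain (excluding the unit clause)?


Satisfied (removed): 1
Shortened (remain): 0
Unchanged (remain): 3
Remaining = 0 + 3 = 3

3


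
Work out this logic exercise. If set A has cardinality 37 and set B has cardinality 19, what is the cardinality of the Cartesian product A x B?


The Cartesian product A x B contains all ordered pairs (a, b).
|A x B| = |A| * |B| = 37 * 19 = 703

703


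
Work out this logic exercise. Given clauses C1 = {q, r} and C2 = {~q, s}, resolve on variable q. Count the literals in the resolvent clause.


Remove q from C1 and ~q from C2.
C1 remainder: {r}
C2 remainder: {s}
Union (resolvent): {r, s}
Resolvent has 2 literal(s).

2


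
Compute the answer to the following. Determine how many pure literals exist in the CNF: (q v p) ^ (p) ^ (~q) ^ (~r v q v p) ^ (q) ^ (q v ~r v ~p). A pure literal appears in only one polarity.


Check each variable for pure literal status:
p: mixed (not pure)
q: mixed (not pure)
r: pure negative
Pure literal count = 1

1


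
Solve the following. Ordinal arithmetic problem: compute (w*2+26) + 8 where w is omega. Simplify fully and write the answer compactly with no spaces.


Compute (w*2+26) + 8.
Ordinal + is associative but NOT commutative; for finite n>0, n + w = w but w + n stays w+n.
By associativity: (w*2+26) + 8 = w*2 + (26+8) = w*2+34.
Result = w*2+34

w*2+34


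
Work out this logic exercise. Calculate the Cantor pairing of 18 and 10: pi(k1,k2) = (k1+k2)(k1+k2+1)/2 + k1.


k1 + k2 = 28
(k1+k2)(k1+k2+1)/2 = 28 * 29 / 2 = 406
pi = 406 + 18 = 424

424


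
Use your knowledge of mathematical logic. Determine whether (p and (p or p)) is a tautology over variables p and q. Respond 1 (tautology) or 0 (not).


Check all 4 assignments:
p=0, q=0: 0
p=0, q=1: 0
p=1, q=0: 1
p=1, q=1: 1
Satisfying count = 2/4.
Tautology iff count = 4: no.

0


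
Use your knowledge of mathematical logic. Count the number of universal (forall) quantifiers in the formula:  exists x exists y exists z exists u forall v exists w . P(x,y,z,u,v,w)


Quantifier prefix: exists x exists y exists z exists u forall v exists w
Mark each quantifier type:
  E E E E U E
Universal count = 1, Existential count = 5
Asked for universal (forall) quantifiers: 1

1


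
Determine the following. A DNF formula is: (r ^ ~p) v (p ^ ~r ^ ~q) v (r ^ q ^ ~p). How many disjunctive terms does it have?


A DNF formula is a disjunction of terms (conjunctions).
Terms are separated by v.
Counting the disjuncts: 3 terms.

3


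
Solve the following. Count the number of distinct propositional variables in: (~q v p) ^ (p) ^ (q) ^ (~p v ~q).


Identify each variable that appears in the formula.
Variables found: p, q
Count = 2

2


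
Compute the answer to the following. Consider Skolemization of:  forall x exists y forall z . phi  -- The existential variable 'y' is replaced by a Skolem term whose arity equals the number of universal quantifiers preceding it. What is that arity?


Quantifier prefix: forall x exists y forall z
'y' is existentially quantified at position 2.
Universal variables preceding it: x
Skolem function arity = 1

1


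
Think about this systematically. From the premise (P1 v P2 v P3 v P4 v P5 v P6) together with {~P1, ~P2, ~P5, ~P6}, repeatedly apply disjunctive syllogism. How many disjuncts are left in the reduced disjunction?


Original disjuncts (6): P1, P2, P3, P4, P5, P6
Negated (eliminate): ~P1, ~P2, ~P5, ~P6
Remaining disjuncts: P3, P4
Count = 6 - 4 = 2

2


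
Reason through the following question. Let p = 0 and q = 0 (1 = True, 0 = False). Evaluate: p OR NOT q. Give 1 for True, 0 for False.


p = 0, q = 0
Operation: p OR NOT q
Evaluate: 0 OR NOT 0 = 1

1


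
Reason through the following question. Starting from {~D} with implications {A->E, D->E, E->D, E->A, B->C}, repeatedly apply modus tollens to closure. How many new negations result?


Initial negated facts: {~D}
Apply modus tollens to closure:
  ~D and E->D  =>  ~E
  ~E and A->E  =>  ~A
Final negated: {~A, ~D, ~E}
New negations: {~A, ~E}
Count = 2

2


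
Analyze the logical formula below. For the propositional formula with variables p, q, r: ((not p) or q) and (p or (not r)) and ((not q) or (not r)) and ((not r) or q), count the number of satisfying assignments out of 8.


Evaluate all 8 assignments for p, q, r:
p=0, q=0, r=0: 1
p=0, q=0, r=1: 0
p=0, q=1, r=0: 1
p=0, q=1, r=1: 0
p=1, q=0, r=0: 0
p=1, q=0, r=1: 0
p=1, q=1, r=0: 1
p=1, q=1, r=1: 0
Satisfying count = 3

3


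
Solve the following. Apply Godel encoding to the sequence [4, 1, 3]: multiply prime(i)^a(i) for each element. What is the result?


Encode each element as an exponent of the corresponding prime:
  2^4 = 16
  3^1 = 3
  5^3 = 125
Product = 16 * 3 * 125 = 6000

6000


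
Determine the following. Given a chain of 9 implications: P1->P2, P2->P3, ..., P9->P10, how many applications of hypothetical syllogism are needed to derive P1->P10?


With 9 implications in a chain connecting 10 propositions:
P1->P2, P2->P3, ..., P9->P10
Steps needed = (number of implications) - 1 = 9 - 1 = 8

8


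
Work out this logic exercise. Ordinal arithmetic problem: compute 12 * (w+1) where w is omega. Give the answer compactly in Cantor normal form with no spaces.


Compute 12 * (w+1).
Ordinal * is associative and left-distributive over +, but NOT commutative; for finite n>1, n*w = w but w*n stays w*n.
By left-distributivity: 12 * (w+1) = 12*w + 12*1 = w + 12 = w+12.
Result = w+12

w+12


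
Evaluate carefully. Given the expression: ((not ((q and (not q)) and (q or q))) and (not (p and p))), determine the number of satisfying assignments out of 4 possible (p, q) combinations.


Check all 4 assignments:
p=0, q=0: 1
p=0, q=1: 1
p=1, q=0: 0
p=1, q=1: 0
Count of True = 2

2


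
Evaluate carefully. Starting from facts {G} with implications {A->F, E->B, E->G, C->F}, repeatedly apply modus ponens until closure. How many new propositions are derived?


Initial facts: {G}
Apply modus ponens to closure:
  (no implication fires)
Final known: {G}
New propositions: {(none)}
Count = 0

0


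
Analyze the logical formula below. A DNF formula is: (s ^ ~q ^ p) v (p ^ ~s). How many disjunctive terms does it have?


A DNF formula is a disjunction of terms (conjunctions).
Terms are separated by v.
Counting the disjuncts: 2 terms.

2


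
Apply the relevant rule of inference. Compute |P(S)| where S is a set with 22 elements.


The power set of a set with n elements has 2^n elements.
|P(S)| = 2^22 = 4194304

4194304


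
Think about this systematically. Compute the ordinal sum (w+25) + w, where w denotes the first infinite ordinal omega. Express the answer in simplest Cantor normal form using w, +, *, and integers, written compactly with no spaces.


Compute (w+25) + w.
Ordinal + is associative but NOT commutative; for finite n>0, n + w = w but w + n stays w+n.
(w+25) + w = w + (25+w) = w + w = w*2 (the finite tail 25 is absorbed by the right w).
Result = w*2

w*2


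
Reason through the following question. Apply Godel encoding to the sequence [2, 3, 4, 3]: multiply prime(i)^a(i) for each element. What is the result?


Encode each element as an exponent of the corresponding prime:
  2^2 = 4
  3^3 = 27
  5^4 = 625
  7^3 = 343
Product = 4 * 27 * 625 * 343 = 23152500

23152500


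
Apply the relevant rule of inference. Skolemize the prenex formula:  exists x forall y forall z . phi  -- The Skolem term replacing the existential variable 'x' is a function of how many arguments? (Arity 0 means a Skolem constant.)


Quantifier prefix: exists x forall y forall z
'x' is existentially quantified at position 1.
No universal quantifiers precede it.
Skolem function arity = 0 (a Skolem constant)

0


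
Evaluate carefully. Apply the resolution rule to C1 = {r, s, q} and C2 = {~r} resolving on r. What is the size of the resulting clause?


Remove r from C1 and ~r from C2.
C1 remainder: {s, q}
C2 remainder: {}
Union (resolvent): {q, s}
Resolvent has 2 literal(s).

2


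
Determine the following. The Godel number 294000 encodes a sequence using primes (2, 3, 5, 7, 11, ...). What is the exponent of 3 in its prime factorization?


Factorize 294000 by dividing by 3 repeatedly.
Division steps: 3 divides 294000 exactly 1 time(s).
Exponent of 3 = 1

1


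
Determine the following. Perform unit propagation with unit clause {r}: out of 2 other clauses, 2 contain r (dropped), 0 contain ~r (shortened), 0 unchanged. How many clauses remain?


Satisfied (removed): 2
Shortened (remain): 0
Unchanged (remain): 0
Remaining = 0 + 0 = 0

0


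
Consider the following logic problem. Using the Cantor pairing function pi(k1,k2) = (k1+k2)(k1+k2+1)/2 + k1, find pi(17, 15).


k1 + k2 = 32
(k1+k2)(k1+k2+1)/2 = 32 * 33 / 2 = 528
pi = 528 + 17 = 545

545


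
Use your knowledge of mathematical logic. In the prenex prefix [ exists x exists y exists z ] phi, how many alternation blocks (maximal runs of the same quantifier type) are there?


Quantifier-type sequence: E E E  (A=forall, E=exists)
Group into maximal same-type runs:
  Ex3
Number of blocks = 1

1


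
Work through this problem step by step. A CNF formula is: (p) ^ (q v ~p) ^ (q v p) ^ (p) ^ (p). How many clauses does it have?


A CNF formula is a conjunction of clauses.
Clauses are separated by ^.
Counting the conjuncts: 5 clauses.

5


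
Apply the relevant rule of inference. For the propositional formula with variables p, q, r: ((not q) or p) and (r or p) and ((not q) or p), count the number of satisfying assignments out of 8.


Evaluate all 8 assignments for p, q, r:
p=0, q=0, r=0: 0
p=0, q=0, r=1: 1
p=0, q=1, r=0: 0
p=0, q=1, r=1: 0
p=1, q=0, r=0: 1
p=1, q=0, r=1: 1
p=1, q=1, r=0: 1
p=1, q=1, r=1: 1
Satisfying count = 5

5


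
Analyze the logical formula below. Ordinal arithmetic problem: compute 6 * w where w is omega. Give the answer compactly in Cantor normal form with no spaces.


Compute 6 * w.
Ordinal * is associative and left-distributive over +, but NOT commutative; for finite n>1, n*w = w but w*n stays w*n.
For finite n>0, n * w = sup{n*k : k<w} = w. So 6 * w = w.
Result = w

w


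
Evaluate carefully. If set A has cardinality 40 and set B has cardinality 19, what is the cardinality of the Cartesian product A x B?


The Cartesian product A x B contains all ordered pairs (a, b).
|A x B| = |A| * |B| = 40 * 19 = 760

760


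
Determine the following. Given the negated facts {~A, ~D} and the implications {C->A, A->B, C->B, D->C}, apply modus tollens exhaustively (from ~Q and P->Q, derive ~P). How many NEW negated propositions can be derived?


Initial negated facts: {~A, ~D}
Apply modus tollens to closure:
  ~A and C->A  =>  ~C
Final negated: {~A, ~C, ~D}
New negations: {~C}
Count = 1

1


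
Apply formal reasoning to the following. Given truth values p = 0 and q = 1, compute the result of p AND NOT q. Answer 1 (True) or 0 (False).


p = 0, q = 1
Operation: p AND NOT q
Evaluate: 0 AND NOT 1 = 0

0


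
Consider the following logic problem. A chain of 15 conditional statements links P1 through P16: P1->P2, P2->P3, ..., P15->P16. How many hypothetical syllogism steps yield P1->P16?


With 15 implications in a chain connecting 16 propositions:
P1->P2, P2->P3, ..., P15->P16
Steps needed = (number of implications) - 1 = 15 - 1 = 14

14


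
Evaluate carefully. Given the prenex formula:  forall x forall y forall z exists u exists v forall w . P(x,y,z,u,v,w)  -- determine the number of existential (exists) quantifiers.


Quantifier prefix: forall x forall y forall z exists u exists v forall w
Mark each quantifier type:
  U U U E E U
Universal count = 4, Existential count = 2
Asked for existential (exists) quantifiers: 2

2
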